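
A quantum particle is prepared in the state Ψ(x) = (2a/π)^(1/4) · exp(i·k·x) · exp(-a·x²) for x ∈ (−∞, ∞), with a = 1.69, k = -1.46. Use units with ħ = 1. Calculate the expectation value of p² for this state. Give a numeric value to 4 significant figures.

3.822

p² Ψ = −ħ² d²Ψ/dx²; ⟨p²⟩ = −ħ² ∫ Ψ*·Ψ'' dx.
Gaussian moments: ∫x^(2j)·e^(−2ax²) dx = (2j−1)!!/(4a)^j · √(π/(2a)), odd powers integrate to 0; here √(π/(2a)) = 0.96409. Derivatives: Ψ′ = (ik − 2ax)·Ψ, Ψ″ = ((ik − 2ax)² − 2a)·Ψ; the odd-in-x pieces drop out.
⟨p²⟩ = 3.8216.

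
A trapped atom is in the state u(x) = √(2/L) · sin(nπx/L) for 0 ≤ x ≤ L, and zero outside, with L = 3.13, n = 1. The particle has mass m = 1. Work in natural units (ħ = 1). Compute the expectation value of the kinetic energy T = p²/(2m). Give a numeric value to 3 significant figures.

T = −(ħ²/2m) d²/dx², so ⟨T⟩ = −(ħ²/2m) ∫ u*·u'' dx; with m = 1.
d/dx sin(nπx/L) = (nπ/L)·cos(nπx/L) and d²/dx² sin(nπx/L) = −(nπ/L)²·sin(nπx/L); on 0 ≤ x ≤ L, ∫sin²(nπx/L) dx = L/2 and ∫sin(nπx/L)·cos(nπx/L) dx = 0.
⟨T⟩ = 0.50371.

0.504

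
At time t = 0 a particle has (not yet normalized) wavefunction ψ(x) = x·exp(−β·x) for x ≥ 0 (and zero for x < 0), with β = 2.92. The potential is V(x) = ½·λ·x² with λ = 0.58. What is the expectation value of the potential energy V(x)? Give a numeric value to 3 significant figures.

0.102

⟨V⟩ = ∫ V(x)·|ψ|² dx / ∫|ψ|² dx.
Every integrand reduces to terms xʲ·e^(−2βx) on [0, ∞); use ∫₀^∞ xʲ·e^(−2βx) dx = j!/(2β)^(j+1).
State is unnormalized: ∫|ψ|² dx = 0.010041, and ∫ψ*·V(x)·ψ dx = 0.0010246, so ⟨V⟩ = 0.0010246 / 0.010041.
⟨V⟩ = 0.10204.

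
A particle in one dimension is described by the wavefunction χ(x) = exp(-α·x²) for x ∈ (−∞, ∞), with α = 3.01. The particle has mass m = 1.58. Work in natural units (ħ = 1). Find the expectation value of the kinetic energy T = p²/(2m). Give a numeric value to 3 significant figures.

0.953

T = −(ħ²/2m) d²/dx², so ⟨T⟩ = −(ħ²/2m) ∫ χ*·χ'' dx / ∫|χ|² dx; with m = 1.58.
Gaussian moments: ∫x^(2j)·e^(−2αx²) dx = (2j−1)!!/(4α)^j · √(π/(2α)), odd powers integrate to 0; here √(π/(2α)) = 0.72240. Derivatives: d/dx e^(−αx²) = −2αx·e^(−αx²), d²/dx² e^(−αx²) = (4α²x² − 2α)·e^(−αx²).
State is unnormalized: ∫|χ|² dx = 0.72240, and ∫χ*·(−ħ²/2m · χ'') dx = 0.68811, so ⟨T⟩ = 0.68811 / 0.72240.
⟨T⟩ = 0.95253.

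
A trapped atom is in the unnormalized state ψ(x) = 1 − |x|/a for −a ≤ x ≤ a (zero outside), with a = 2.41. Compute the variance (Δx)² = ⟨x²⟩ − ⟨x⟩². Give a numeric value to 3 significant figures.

Compute ⟨x⟩ and ⟨x²⟩ separately, then (Δx)² = ⟨x²⟩ − ⟨x⟩².
ψ is even, so ∫ over [−a, a] = 2∫₀ᵃ with ψ = 1 − x/a there: ∫₀ᵃ (1 − x/a)² dx = a/3, ∫₀ᵃ x²(1 − x/a)² dx = a³/30, ∫₀ᵃ x⁴(1 − x/a)² dx = a⁵/105.
Normalization: ∫|ψ|² dx = 1.6067.
⟨x⟩ = 0.0000 and ⟨x²⟩ = 0.58081.
(Δx)² = 0.58081 − (0.0000)² = 0.58081.

0.581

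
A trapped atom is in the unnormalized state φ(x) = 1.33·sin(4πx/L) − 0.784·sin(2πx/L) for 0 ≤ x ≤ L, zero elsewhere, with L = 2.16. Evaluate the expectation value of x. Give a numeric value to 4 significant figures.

⟨x⟩ = ∫ x·|φ|² dx / ∫|φ|² dx (integrals over the domain).
On 0 ≤ x ≤ L (j ≠ l): ∫sin²(jπx/L) dx = L/2, ∫sin(jπx/L)·sin(lπx/L) dx = 0; diagonal moments ∫x·sin²(jπx/L) dx = L²/4, ∫x²·sin²(jπx/L) dx = L³·(1/6 − 1/(4j²π²)); cross terms ∫x·sin(jπx/L)·sin(lπx/L) dx = 0 for j + l even and −4jlL²/(π²(j² − l²)²) for j + l odd, ∫x²·sin(jπx/L)·sin(lπx/L) dx = (−1)^(j+l)·4jlL³/(π²(j² − l²)²); higher powers the same way via product-to-sum and parts.
State is unnormalized: ∫|φ|² dx = 2.5742, and ∫φ*·x·φ dx = 2.7802, so ⟨x⟩ = 2.7802 / 2.5742.
⟨x⟩ = 1.0800.

1.080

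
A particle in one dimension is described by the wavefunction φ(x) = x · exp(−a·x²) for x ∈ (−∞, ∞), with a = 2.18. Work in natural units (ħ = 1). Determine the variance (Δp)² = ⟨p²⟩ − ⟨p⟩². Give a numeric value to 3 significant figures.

6.54

Compute ⟨p⟩ and ⟨p²⟩ separately; (Δp)² = ⟨p²⟩ − ⟨p⟩².
Expand each integrand as polynomial × e^(−2ax²) and use ∫x^(2j)·e^(−2ax²) dx = (2j−1)!!/(4a)^j · √(π/(2a)), odd powers → 0; here √(π/(2a)) = 0.84885. Differentiate with the product rule, d/dx e^(−ax²) = −2ax·e^(−ax²).
Normalization: ∫|φ|² dx = 0.097345.
⟨p⟩ = 0.0000 and ⟨p²⟩ = 6.5400.
(Δp)² = 6.5400 − (0.0000)² = 6.5400.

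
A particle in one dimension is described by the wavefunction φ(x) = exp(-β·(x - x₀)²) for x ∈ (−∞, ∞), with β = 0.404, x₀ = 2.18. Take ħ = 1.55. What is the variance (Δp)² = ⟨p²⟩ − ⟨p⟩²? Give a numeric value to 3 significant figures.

0.971

Compute ⟨p⟩ and ⟨p²⟩ separately; (Δp)² = ⟨p²⟩ − ⟨p⟩².
Gaussian moments (u = x − x₀): ∫u^(2j)·e^(−2βu²) du = (2j−1)!!/(4β)^j · √(π/(2β)), odd powers integrate to 0; here √(π/(2β)) = 1.9718. Derivatives: d/dx e^(−βu²) = −2βu·e^(−βu²), d²/dx² e^(−βu²) = (4β²u² − 2β)·e^(−βu²).
Normalization: ∫|φ|² dx = 1.9718.
⟨p⟩ = 0.0000 and ⟨p²⟩ = 0.97061.
(Δp)² = 0.97061 − (0.0000)² = 0.97061.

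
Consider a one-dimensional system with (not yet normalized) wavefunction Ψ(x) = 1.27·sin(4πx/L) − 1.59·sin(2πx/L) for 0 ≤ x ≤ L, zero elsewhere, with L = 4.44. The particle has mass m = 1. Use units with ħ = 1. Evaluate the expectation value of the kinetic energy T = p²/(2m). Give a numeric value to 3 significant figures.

T = −(ħ²/2m) d²/dx², so ⟨T⟩ = −(ħ²/2m) ∫ Ψ*·Ψ'' dx / ∫|Ψ|² dx; with m = 1.
d²/dx² sin(jπx/L) = −(jπ/L)²·sin(jπx/L); on 0 ≤ x ≤ L, ∫sin²(jπx/L) dx = L/2 and ∫sin(jπx/L)·sin(lπx/L) dx = 0 for j ≠ l, so only diagonal terms survive in ∫|Ψ|² and ∫Ψ·Ψ″; ∫Ψ·Ψ′ dx = [Ψ²/2] between the walls = 0.
State is unnormalized: ∫|Ψ|² dx = 9.1930, and ∫Ψ*·(−ħ²/2m · Ψ'') dx = 19.961, so ⟨T⟩ = 19.961 / 9.1930.
⟨T⟩ = 2.1713.

2.17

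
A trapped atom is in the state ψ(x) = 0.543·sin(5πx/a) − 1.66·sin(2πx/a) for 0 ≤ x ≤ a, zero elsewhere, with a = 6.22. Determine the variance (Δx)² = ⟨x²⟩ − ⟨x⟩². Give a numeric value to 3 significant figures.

2.77

Compute ⟨x⟩ and ⟨x²⟩ separately, then (Δx)² = ⟨x²⟩ − ⟨x⟩².
On 0 ≤ x ≤ a (j ≠ l): ∫sin²(jπx/a) dx = a/2, ∫sin(jπx/a)·sin(lπx/a) dx = 0; diagonal moments ∫x·sin²(jπx/a) dx = a²/4, ∫x²·sin²(jπx/a) dx = a³·(1/6 − 1/(4j²π²)); cross terms ∫x·sin(jπx/a)·sin(lπx/a) dx = 0 for j + l even and −4jla²/(π²(j² − l²)²) for j + l odd, ∫x²·sin(jπx/a)·sin(lπx/a) dx = (−1)^(j+l)·4jla³/(π²(j² − l²)²); higher powers the same way via product-to-sum and parts.
Normalization: ∫|ψ|² dx = 9.4869.
⟨x⟩ = 3.1776 and ⟨x²⟩ = 12.866.
(Δx)² = 12.866 − (3.1776)² = 2.7693.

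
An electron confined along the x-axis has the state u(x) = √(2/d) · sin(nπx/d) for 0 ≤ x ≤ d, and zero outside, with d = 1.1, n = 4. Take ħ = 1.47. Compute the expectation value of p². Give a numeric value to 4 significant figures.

p² u = −ħ² d²u/dx²; ⟨p²⟩ = −ħ² ∫ u*·u'' dx.
d/dx sin(nπx/d) = (nπ/d)·cos(nπx/d) and d²/dx² sin(nπx/d) = −(nπ/d)²·sin(nπx/d); on 0 ≤ x ≤ d, ∫sin²(nπx/d) dx = d/2 and ∫sin(nπx/d)·cos(nπx/d) dx = 0.
⟨p²⟩ = 282.01.

282.0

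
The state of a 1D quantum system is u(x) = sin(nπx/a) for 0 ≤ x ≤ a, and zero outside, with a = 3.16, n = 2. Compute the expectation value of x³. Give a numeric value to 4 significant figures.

7.289

⟨x³⟩ = ∫ x³·|u|² dx / ∫|u|² dx (integrals over the domain).
With sin²θ = (1 − cos2θ)/2 on 0 ≤ x ≤ a: ∫sin²(nπx/a) dx = a/2, ∫x·sin²(nπx/a) dx = a²/4, ∫x²·sin²(nπx/a) dx = a³·(1/6 − 1/(4n²π²)); higher powers xᵏ the same way, integrating xᵏ·cos(2nπx/a) by parts.
State is unnormalized: ∫|u|² dx = 1.5800, and ∫u*·x³·u dx = 11.517, so ⟨x³⟩ = 11.517 / 1.5800.
⟨x³⟩ = 7.2892.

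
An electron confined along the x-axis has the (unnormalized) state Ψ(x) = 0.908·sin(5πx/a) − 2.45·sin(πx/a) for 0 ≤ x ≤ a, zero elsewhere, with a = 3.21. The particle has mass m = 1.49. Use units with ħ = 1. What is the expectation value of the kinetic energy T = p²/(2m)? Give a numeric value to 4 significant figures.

T = −(ħ²/2m) d²/dx², so ⟨T⟩ = −(ħ²/2m) ∫ Ψ*·Ψ'' dx / ∫|Ψ|² dx; with m = 1.49.
d²/dx² sin(jπx/a) = −(jπ/a)²·sin(jπx/a); on 0 ≤ x ≤ a, ∫sin²(jπx/a) dx = a/2 and ∫sin(jπx/a)·sin(lπx/a) dx = 0 for j ≠ l, so only diagonal terms survive in ∫|Ψ|² and ∫Ψ·Ψ″; ∫Ψ·Ψ′ dx = [Ψ²/2] between the walls = 0.
State is unnormalized: ∫|Ψ|² dx = 10.957, and ∫Ψ*·(−ħ²/2m · Ψ'') dx = 13.730, so ⟨T⟩ = 13.730 / 10.957.
⟨T⟩ = 1.2530.

1.253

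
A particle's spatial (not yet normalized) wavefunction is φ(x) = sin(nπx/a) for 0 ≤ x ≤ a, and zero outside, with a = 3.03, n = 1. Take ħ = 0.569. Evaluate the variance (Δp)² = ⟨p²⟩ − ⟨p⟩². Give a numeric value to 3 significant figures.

0.348

Compute ⟨p⟩ and ⟨p²⟩ separately; (Δp)² = ⟨p²⟩ − ⟨p⟩².
d/dx sin(nπx/a) = (nπ/a)·cos(nπx/a) and d²/dx² sin(nπx/a) = −(nπ/a)²·sin(nπx/a); on 0 ≤ x ≤ a, ∫sin²(nπx/a) dx = a/2 and ∫sin(nπx/a)·cos(nπx/a) dx = 0.
Normalization: ∫|φ|² dx = 1.5150.
⟨p⟩ = 0.0000 and ⟨p²⟩ = 0.34805.
(Δp)² = 0.34805 − (0.0000)² = 0.34805.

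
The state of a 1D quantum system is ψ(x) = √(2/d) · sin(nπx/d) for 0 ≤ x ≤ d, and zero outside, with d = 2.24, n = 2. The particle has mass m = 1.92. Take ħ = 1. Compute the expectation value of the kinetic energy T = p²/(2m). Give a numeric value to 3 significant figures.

T = −(ħ²/2m) d²/dx², so ⟨T⟩ = −(ħ²/2m) ∫ ψ*·ψ'' dx; with m = 1.92.
d/dx sin(nπx/d) = (nπ/d)·cos(nπx/d) and d²/dx² sin(nπx/d) = −(nπ/d)²·sin(nπx/d); on 0 ≤ x ≤ d, ∫sin²(nπx/d) dx = d/2 and ∫sin(nπx/d)·cos(nπx/d) dx = 0.
⟨T⟩ = 2.0490.

2.05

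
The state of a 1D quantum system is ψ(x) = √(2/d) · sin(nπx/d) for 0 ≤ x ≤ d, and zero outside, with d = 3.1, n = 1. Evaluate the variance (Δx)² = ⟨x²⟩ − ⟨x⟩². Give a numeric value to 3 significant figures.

Compute ⟨x⟩ and ⟨x²⟩ separately, then (Δx)² = ⟨x²⟩ − ⟨x⟩².
With sin²θ = (1 − cos2θ)/2 on 0 ≤ x ≤ d: ∫sin²(nπx/d) dx = d/2, ∫x·sin²(nπx/d) dx = d²/4, ∫x²·sin²(nπx/d) dx = d³·(1/6 − 1/(4n²π²)); higher powers xᵏ the same way, integrating xᵏ·cos(2nπx/d) by parts.
⟨x⟩ = 1.5500 and ⟨x²⟩ = 2.7165.
(Δx)² = 2.7165 − (1.5500)² = 0.31399.

0.314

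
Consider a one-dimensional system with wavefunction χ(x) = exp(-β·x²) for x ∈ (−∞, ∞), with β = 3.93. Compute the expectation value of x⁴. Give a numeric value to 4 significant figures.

⟨x⁴⟩ = ∫ x⁴·|χ|² dx / ∫|χ|² dx (integrals over the domain).
Gaussian moments: ∫x^(2j)·e^(−2βx²) dx = (2j−1)!!/(4β)^j · √(π/(2β)), odd powers integrate to 0; here √(π/(2β)) = 0.63221.
State is unnormalized: ∫|χ|² dx = 0.63221, and ∫χ*·x⁴·χ dx = 0.0076750, so ⟨x⁴⟩ = 0.0076750 / 0.63221.
⟨x⁴⟩ = 0.012140.

0.01214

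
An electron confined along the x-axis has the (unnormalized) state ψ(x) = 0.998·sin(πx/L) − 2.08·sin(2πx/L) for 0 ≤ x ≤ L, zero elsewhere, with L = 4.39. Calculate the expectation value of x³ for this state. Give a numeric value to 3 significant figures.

⟨x³⟩ = ∫ x³·|ψ|² dx / ∫|ψ|² dx (integrals over the domain).
On 0 ≤ x ≤ L (j ≠ l): ∫sin²(jπx/L) dx = L/2, ∫sin(jπx/L)·sin(lπx/L) dx = 0; diagonal moments ∫x·sin²(jπx/L) dx = L²/4, ∫x²·sin²(jπx/L) dx = L³·(1/6 − 1/(4j²π²)); cross terms ∫x·sin(jπx/L)·sin(lπx/L) dx = 0 for j + l even and −4jlL²/(π²(j² − l²)²) for j + l odd, ∫x²·sin(jπx/L)·sin(lπx/L) dx = (−1)^(j+l)·4jlL³/(π²(j² − l²)²); higher powers the same way via product-to-sum and parts.
State is unnormalized: ∫|ψ|² dx = 11.683, and ∫ψ*·x³·ψ dx = 332.29, so ⟨x³⟩ = 332.29 / 11.683.
⟨x³⟩ = 28.443.

28.4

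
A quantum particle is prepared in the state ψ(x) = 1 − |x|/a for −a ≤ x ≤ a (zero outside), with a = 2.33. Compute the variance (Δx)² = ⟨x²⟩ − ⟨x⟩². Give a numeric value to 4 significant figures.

Compute ⟨x⟩ and ⟨x²⟩ separately, then (Δx)² = ⟨x²⟩ − ⟨x⟩².
ψ is even, so ∫ over [−a, a] = 2∫₀ᵃ with ψ = 1 − x/a there: ∫₀ᵃ (1 − x/a)² dx = a/3, ∫₀ᵃ x²(1 − x/a)² dx = a³/30, ∫₀ᵃ x⁴(1 − x/a)² dx = a⁵/105.
Normalization: ∫|ψ|² dx = 1.5533.
⟨x⟩ = 0.0000 and ⟨x²⟩ = 0.54289.
(Δx)² = 0.54289 − (0.0000)² = 0.54289.

0.5429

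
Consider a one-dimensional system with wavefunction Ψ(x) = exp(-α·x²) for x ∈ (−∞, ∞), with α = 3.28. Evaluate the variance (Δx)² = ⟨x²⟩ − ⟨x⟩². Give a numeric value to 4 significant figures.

Compute ⟨x⟩ and ⟨x²⟩ separately, then (Δx)² = ⟨x²⟩ − ⟨x⟩².
Gaussian moments: ∫x^(2j)·e^(−2αx²) dx = (2j−1)!!/(4α)^j · √(π/(2α)), odd powers integrate to 0; here √(π/(2α)) = 0.69203.
Normalization: ∫|Ψ|² dx = 0.69203.
⟨x⟩ = 0.0000 and ⟨x²⟩ = 0.076220.
(Δx)² = 0.076220 − (0.0000)² = 0.076220.

0.07622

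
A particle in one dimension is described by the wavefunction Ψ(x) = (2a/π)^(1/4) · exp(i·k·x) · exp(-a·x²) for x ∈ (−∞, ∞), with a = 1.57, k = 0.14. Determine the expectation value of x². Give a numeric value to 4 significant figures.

0.1592

⟨x²⟩ = ∫ x²·|Ψ|² dx (integrals over the domain).
Gaussian moments: ∫x^(2j)·e^(−2ax²) dx = (2j−1)!!/(4a)^j · √(π/(2a)), odd powers integrate to 0; here √(π/(2a)) = 1.0003.
⟨x²⟩ = 0.15924.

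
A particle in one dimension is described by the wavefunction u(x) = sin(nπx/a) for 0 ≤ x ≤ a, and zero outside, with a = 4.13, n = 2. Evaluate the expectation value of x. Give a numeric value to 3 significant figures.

2.07

⟨x⟩ = ∫ x·|u|² dx / ∫|u|² dx (integrals over the domain).
With sin²θ = (1 − cos2θ)/2 on 0 ≤ x ≤ a: ∫sin²(nπx/a) dx = a/2, ∫x·sin²(nπx/a) dx = a²/4, ∫x²·sin²(nπx/a) dx = a³·(1/6 − 1/(4n²π²)); higher powers xᵏ the same way, integrating xᵏ·cos(2nπx/a) by parts.
State is unnormalized: ∫|u|² dx = 2.0650, and ∫u*·x·u dx = 4.2642, so ⟨x⟩ = 4.2642 / 2.0650.
⟨x⟩ = 2.0650.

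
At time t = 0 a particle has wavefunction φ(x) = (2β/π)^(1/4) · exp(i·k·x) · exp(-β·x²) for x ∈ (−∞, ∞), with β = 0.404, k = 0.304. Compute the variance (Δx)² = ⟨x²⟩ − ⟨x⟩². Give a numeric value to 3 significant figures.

0.619

Compute ⟨x⟩ and ⟨x²⟩ separately, then (Δx)² = ⟨x²⟩ − ⟨x⟩².
Gaussian moments: ∫x^(2j)·e^(−2βx²) dx = (2j−1)!!/(4β)^j · √(π/(2β)), odd powers integrate to 0; here √(π/(2β)) = 1.9718.
⟨x⟩ = 0.0000 and ⟨x²⟩ = 0.61881.
(Δx)² = 0.61881 − (0.0000)² = 0.61881.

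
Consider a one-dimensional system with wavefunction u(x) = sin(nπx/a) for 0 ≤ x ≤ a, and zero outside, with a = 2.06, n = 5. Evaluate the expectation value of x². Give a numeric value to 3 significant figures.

⟨x²⟩ = ∫ x²·|u|² dx / ∫|u|² dx (integrals over the domain).
With sin²θ = (1 − cos2θ)/2 on 0 ≤ x ≤ a: ∫sin²(nπx/a) dx = a/2, ∫x·sin²(nπx/a) dx = a²/4, ∫x²·sin²(nπx/a) dx = a³·(1/6 − 1/(4n²π²)); higher powers xᵏ the same way, integrating xᵏ·cos(2nπx/a) by parts.
State is unnormalized: ∫|u|² dx = 1.0300, and ∫u*·x²·u dx = 1.4481, so ⟨x²⟩ = 1.4481 / 1.0300.
⟨x²⟩ = 1.4059.

1.41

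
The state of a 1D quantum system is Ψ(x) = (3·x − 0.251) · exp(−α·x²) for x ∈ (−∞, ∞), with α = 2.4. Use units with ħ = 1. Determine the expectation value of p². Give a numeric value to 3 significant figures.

6.90

p² Ψ = −ħ² d²Ψ/dx²; ⟨p²⟩ = −ħ² ∫ Ψ*·Ψ'' dx / ∫|Ψ|² dx.
Expand each integrand as polynomial × e^(−2αx²) and use ∫x^(2j)·e^(−2αx²) dx = (2j−1)!!/(4α)^j · √(π/(2α)), odd powers → 0; here √(π/(2α)) = 0.80901. Differentiate with the product rule, d/dx e^(−αx²) = −2αx·e^(−αx²).
State is unnormalized: ∫|Ψ|² dx = 0.80942, and ∫Ψ*·(−ħ² Ψ'') dx = 5.5831, so ⟨p²⟩ = 5.5831 / 0.80942.
⟨p²⟩ = 6.8977.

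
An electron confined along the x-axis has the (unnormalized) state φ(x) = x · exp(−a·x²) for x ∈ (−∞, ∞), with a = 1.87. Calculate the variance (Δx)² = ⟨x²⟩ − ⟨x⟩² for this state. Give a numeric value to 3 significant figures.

Compute ⟨x⟩ and ⟨x²⟩ separately, then (Δx)² = ⟨x²⟩ − ⟨x⟩².
Expand each integrand as polynomial × e^(−2ax²) and use ∫x^(2j)·e^(−2ax²) dx = (2j−1)!!/(4a)^j · √(π/(2a)), odd powers → 0; here √(π/(2a)) = 0.91651.
Normalization: ∫|φ|² dx = 0.12253.
⟨x⟩ = 0.0000 and ⟨x²⟩ = 0.40107.
(Δx)² = 0.40107 − (0.0000)² = 0.40107.

0.401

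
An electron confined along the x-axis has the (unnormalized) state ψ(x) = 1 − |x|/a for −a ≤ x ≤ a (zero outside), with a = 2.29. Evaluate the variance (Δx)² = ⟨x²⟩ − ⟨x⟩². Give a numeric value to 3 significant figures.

0.524

Compute ⟨x⟩ and ⟨x²⟩ separately, then (Δx)² = ⟨x²⟩ − ⟨x⟩².
ψ is even, so ∫ over [−a, a] = 2∫₀ᵃ with ψ = 1 − x/a there: ∫₀ᵃ (1 − x/a)² dx = a/3, ∫₀ᵃ x²(1 − x/a)² dx = a³/30, ∫₀ᵃ x⁴(1 − x/a)² dx = a⁵/105.
Normalization: ∫|ψ|² dx = 1.5267.
⟨x⟩ = 0.0000 and ⟨x²⟩ = 0.52441.
(Δx)² = 0.52441 − (0.0000)² = 0.52441.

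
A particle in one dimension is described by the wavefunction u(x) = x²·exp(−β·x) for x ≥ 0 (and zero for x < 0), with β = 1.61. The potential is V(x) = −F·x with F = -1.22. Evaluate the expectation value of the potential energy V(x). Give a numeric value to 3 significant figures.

⟨V⟩ = ∫ V(x)·|u|² dx / ∫|u|² dx.
Every integrand reduces to terms xʲ·e^(−2βx) on [0, ∞); use ∫₀^∞ xʲ·e^(−2βx) dx = j!/(2β)^(j+1).
State is unnormalized: ∫|u|² dx = 0.069332, and ∫u*·V(x)·u dx = 0.13134, so ⟨V⟩ = 0.13134 / 0.069332.
⟨V⟩ = 1.8944.

1.89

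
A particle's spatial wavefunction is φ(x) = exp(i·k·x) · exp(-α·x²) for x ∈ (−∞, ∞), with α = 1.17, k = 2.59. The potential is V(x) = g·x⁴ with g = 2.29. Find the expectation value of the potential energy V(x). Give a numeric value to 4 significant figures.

0.3137

⟨V⟩ = ∫ V(x)·|φ|² dx / ∫|φ|² dx.
Gaussian moments: ∫x^(2j)·e^(−2αx²) dx = (2j−1)!!/(4α)^j · √(π/(2α)), odd powers integrate to 0; here √(π/(2α)) = 1.1587.
State is unnormalized: ∫|φ|² dx = 1.1587, and ∫φ*·V(x)·φ dx = 0.36344, so ⟨V⟩ = 0.36344 / 1.1587.
⟨V⟩ = 0.31366.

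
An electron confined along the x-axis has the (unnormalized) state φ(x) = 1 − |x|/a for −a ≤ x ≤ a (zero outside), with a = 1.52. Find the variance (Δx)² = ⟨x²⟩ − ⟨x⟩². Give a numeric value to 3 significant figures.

0.231

Compute ⟨x⟩ and ⟨x²⟩ separately, then (Δx)² = ⟨x²⟩ − ⟨x⟩².
φ is even, so ∫ over [−a, a] = 2∫₀ᵃ with φ = 1 − x/a there: ∫₀ᵃ (1 − x/a)² dx = a/3, ∫₀ᵃ x²(1 − x/a)² dx = a³/30, ∫₀ᵃ x⁴(1 − x/a)² dx = a⁵/105.
Normalization: ∫|φ|² dx = 1.0133.
⟨x⟩ = 0.0000 and ⟨x²⟩ = 0.23104.
(Δx)² = 0.23104 − (0.0000)² = 0.23104.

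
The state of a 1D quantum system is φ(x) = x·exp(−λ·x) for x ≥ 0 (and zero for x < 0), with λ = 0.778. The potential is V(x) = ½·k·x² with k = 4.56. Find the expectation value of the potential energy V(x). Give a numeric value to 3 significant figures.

11.3

⟨V⟩ = ∫ V(x)·|φ|² dx / ∫|φ|² dx.
Every integrand reduces to terms xʲ·e^(−2λx) on [0, ∞); use ∫₀^∞ xʲ·e^(−2λx) dx = j!/(2λ)^(j+1).
State is unnormalized: ∫|φ|² dx = 0.53089, and ∫φ*·V(x)·φ dx = 5.9993, so ⟨V⟩ = 5.9993 / 0.53089.
⟨V⟩ = 11.300.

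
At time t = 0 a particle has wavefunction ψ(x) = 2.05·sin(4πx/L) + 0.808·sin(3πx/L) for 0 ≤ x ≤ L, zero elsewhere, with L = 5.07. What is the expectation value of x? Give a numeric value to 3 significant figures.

1.85

⟨x⟩ = ∫ x·|ψ|² dx / ∫|ψ|² dx (integrals over the domain).
On 0 ≤ x ≤ L (j ≠ l): ∫sin²(jπx/L) dx = L/2, ∫sin(jπx/L)·sin(lπx/L) dx = 0; diagonal moments ∫x·sin²(jπx/L) dx = L²/4, ∫x²·sin²(jπx/L) dx = L³·(1/6 − 1/(4j²π²)); cross terms ∫x·sin(jπx/L)·sin(lπx/L) dx = 0 for j + l even and −4jlL²/(π²(j² − l²)²) for j + l odd, ∫x²·sin(jπx/L)·sin(lπx/L) dx = (−1)^(j+l)·4jlL³/(π²(j² − l²)²); higher powers the same way via product-to-sum and parts.
State is unnormalized: ∫|ψ|² dx = 12.308, and ∫ψ*·x·ψ dx = 22.750, so ⟨x⟩ = 22.750 / 12.308.
⟨x⟩ = 1.8483.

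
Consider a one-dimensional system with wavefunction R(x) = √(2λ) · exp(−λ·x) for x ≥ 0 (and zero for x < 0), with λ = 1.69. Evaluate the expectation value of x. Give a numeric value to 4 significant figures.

0.2959

⟨x⟩ = ∫ x·|R|² dx (integrals over the domain).
Every integrand reduces to terms xʲ·e^(−2λx) on [0, ∞); use ∫₀^∞ xʲ·e^(−2λx) dx = j!/(2λ)^(j+1).
⟨x⟩ = 0.29586.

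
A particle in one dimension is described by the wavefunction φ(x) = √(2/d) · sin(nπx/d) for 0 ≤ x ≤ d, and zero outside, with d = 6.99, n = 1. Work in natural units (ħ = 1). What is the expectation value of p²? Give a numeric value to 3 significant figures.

0.202

p² φ = −ħ² d²φ/dx²; ⟨p²⟩ = −ħ² ∫ φ*·φ'' dx.
d/dx sin(nπx/d) = (nπ/d)·cos(nπx/d) and d²/dx² sin(nπx/d) = −(nπ/d)²·sin(nπx/d); on 0 ≤ x ≤ d, ∫sin²(nπx/d) dx = d/2 and ∫sin(nπx/d)·cos(nπx/d) dx = 0.
⟨p²⟩ = 0.20200.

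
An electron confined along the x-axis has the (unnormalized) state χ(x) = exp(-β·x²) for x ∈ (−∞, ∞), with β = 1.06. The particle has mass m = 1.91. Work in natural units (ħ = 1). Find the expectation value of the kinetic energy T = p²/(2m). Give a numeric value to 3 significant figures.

0.277

T = −(ħ²/2m) d²/dx², so ⟨T⟩ = −(ħ²/2m) ∫ χ*·χ'' dx / ∫|χ|² dx; with m = 1.91.
Gaussian moments: ∫x^(2j)·e^(−2βx²) dx = (2j−1)!!/(4β)^j · √(π/(2β)), odd powers integrate to 0; here √(π/(2β)) = 1.2173. Derivatives: d/dx e^(−βx²) = −2βx·e^(−βx²), d²/dx² e^(−βx²) = (4β²x² − 2β)·e^(−βx²).
State is unnormalized: ∫|χ|² dx = 1.2173, and ∫χ*·(−ħ²/2m · χ'') dx = 0.33779, so ⟨T⟩ = 0.33779 / 1.2173.
⟨T⟩ = 0.27749.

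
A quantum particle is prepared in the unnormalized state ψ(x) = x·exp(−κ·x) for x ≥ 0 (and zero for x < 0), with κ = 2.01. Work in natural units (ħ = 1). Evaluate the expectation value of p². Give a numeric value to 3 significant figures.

4.04

p² ψ = −ħ² d²ψ/dx²; ⟨p²⟩ = −ħ² ∫ ψ*·ψ'' dx / ∫|ψ|² dx.
Differentiate x·exp(−κ·x) with the product rule; every integrand then reduces to terms xʲ·e^(−2κx) on [0, ∞), with ∫₀^∞ xʲ·e^(−2κx) dx = j!/(2κ)^(j+1).
State is unnormalized: ∫|ψ|² dx = 0.030786, and ∫ψ*·(−ħ² ψ'') dx = 0.12438, so ⟨p²⟩ = 0.12438 / 0.030786.
⟨p²⟩ = 4.0401.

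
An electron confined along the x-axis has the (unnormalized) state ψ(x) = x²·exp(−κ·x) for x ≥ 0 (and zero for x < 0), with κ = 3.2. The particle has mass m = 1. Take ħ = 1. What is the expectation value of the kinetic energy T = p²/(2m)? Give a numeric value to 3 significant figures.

T = −(ħ²/2m) d²/dx², so ⟨T⟩ = −(ħ²/2m) ∫ ψ*·ψ'' dx / ∫|ψ|² dx; with m = 1.
Differentiate x²·exp(−κ·x) with the product rule; every integrand then reduces to terms xʲ·e^(−2κx) on [0, ∞), with ∫₀^∞ xʲ·e^(−2κx) dx = j!/(2κ)^(j+1).
State is unnormalized: ∫|ψ|² dx = 0.0022352, and ∫ψ*·(−ħ²/2m · ψ'') dx = 0.0038147, so ⟨T⟩ = 0.0038147 / 0.0022352.
⟨T⟩ = 1.7067.

1.71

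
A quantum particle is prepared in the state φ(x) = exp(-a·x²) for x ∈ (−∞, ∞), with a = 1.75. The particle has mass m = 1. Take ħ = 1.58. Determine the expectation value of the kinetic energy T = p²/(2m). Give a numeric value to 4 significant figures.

T = −(ħ²/2m) d²/dx², so ⟨T⟩ = −(ħ²/2m) ∫ φ*·φ'' dx / ∫|φ|² dx; with m = 1.
Gaussian moments: ∫x^(2j)·e^(−2ax²) dx = (2j−1)!!/(4a)^j · √(π/(2a)), odd powers integrate to 0; here √(π/(2a)) = 0.94742. Derivatives: d/dx e^(−ax²) = −2ax·e^(−ax²), d²/dx² e^(−ax²) = (4a²x² − 2a)·e^(−ax²).
State is unnormalized: ∫|φ|² dx = 0.94742, and ∫φ*·(−ħ²/2m · φ'') dx = 2.0695, so ⟨T⟩ = 2.0695 / 0.94742.
⟨T⟩ = 2.1844.

2.184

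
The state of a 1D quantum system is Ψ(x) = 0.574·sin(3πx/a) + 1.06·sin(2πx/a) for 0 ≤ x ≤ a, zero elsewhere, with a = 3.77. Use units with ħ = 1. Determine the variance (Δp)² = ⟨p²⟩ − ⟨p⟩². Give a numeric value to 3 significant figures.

3.56

Compute ⟨p⟩ and ⟨p²⟩ separately; (Δp)² = ⟨p²⟩ − ⟨p⟩².
d²/dx² sin(jπx/a) = −(jπ/a)²·sin(jπx/a); on 0 ≤ x ≤ a, ∫sin²(jπx/a) dx = a/2 and ∫sin(jπx/a)·sin(lπx/a) dx = 0 for j ≠ l, so only diagonal terms survive in ∫|Ψ|² and ∫Ψ·Ψ″; ∫Ψ·Ψ′ dx = [Ψ²/2] between the walls = 0.
Normalization: ∫|Ψ|² dx = 2.7390.
⟨p⟩ = 0.0000 and ⟨p²⟩ = 3.5649.
(Δp)² = 3.5649 − (0.0000)² = 3.5649.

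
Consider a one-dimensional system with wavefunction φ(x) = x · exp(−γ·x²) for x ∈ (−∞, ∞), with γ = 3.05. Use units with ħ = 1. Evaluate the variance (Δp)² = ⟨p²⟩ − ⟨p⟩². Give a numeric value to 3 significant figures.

Compute ⟨p⟩ and ⟨p²⟩ separately; (Δp)² = ⟨p²⟩ − ⟨p⟩².
Expand each integrand as polynomial × e^(−2γx²) and use ∫x^(2j)·e^(−2γx²) dx = (2j−1)!!/(4γ)^j · √(π/(2γ)), odd powers → 0; here √(π/(2γ)) = 0.71765. Differentiate with the product rule, d/dx e^(−γx²) = −2γx·e^(−γx²).
Normalization: ∫|φ|² dx = 0.058823.
⟨p⟩ = 0.0000 and ⟨p²⟩ = 9.1500.
(Δp)² = 9.1500 − (0.0000)² = 9.1500.

9.15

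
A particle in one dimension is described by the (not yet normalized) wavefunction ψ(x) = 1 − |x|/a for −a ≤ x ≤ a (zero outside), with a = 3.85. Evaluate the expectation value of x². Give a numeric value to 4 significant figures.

1.482

⟨x²⟩ = ∫ x²·|ψ|² dx / ∫|ψ|² dx (integrals over the domain).
ψ is even, so ∫ over [−a, a] = 2∫₀ᵃ with ψ = 1 − x/a there: ∫₀ᵃ (1 − x/a)² dx = a/3, ∫₀ᵃ x²(1 − x/a)² dx = a³/30, ∫₀ᵃ x⁴(1 − x/a)² dx = a⁵/105.
State is unnormalized: ∫|ψ|² dx = 2.5667, and ∫ψ*·x²·ψ dx = 3.8044, so ⟨x²⟩ = 3.8044 / 2.5667.
⟨x²⟩ = 1.4823.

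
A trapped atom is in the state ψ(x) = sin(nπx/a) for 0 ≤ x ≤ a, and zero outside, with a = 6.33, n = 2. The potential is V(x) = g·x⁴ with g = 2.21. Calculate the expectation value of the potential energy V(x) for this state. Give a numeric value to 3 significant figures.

⟨V⟩ = ∫ V(x)·|ψ|² dx / ∫|ψ|² dx.
With sin²θ = (1 − cos2θ)/2 on 0 ≤ x ≤ a: ∫sin²(nπx/a) dx = a/2, ∫x·sin²(nπx/a) dx = a²/4, ∫x²·sin²(nπx/a) dx = a³·(1/6 − 1/(4n²π²)); higher powers xᵏ the same way, integrating xᵏ·cos(2nπx/a) by parts.
State is unnormalized: ∫|ψ|² dx = 3.1650, and ∫ψ*·V(x)·ψ dx = 1972.4, so ⟨V⟩ = 1972.4 / 3.1650.
⟨V⟩ = 623.18.

623.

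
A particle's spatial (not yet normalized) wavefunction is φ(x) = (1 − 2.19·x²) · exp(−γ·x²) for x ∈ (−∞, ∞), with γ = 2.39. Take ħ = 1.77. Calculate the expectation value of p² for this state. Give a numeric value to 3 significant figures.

p² φ = −ħ² d²φ/dx²; ⟨p²⟩ = −ħ² ∫ φ*·φ'' dx / ∫|φ|² dx.
Expand each integrand as polynomial × e^(−2γx²) and use ∫x^(2j)·e^(−2γx²) dx = (2j−1)!!/(4γ)^j · √(π/(2γ)), odd powers → 0; here √(π/(2γ)) = 0.81070. Differentiate with the product rule, d/dx e^(−γx²) = −2γx·e^(−γx²).
State is unnormalized: ∫|φ|² dx = 0.56690, and ∫φ*·(−ħ² φ'') dx = 11.081, so ⟨p²⟩ = 11.081 / 0.56690.
⟨p²⟩ = 19.547.

19.5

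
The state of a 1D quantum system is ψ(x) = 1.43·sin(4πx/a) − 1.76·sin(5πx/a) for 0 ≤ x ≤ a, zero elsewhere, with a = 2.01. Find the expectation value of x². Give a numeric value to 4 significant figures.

⟨x²⟩ = ∫ x²·|ψ|² dx / ∫|ψ|² dx (integrals over the domain).
On 0 ≤ x ≤ a (j ≠ l): ∫sin²(jπx/a) dx = a/2, ∫sin(jπx/a)·sin(lπx/a) dx = 0; diagonal moments ∫x·sin²(jπx/a) dx = a²/4, ∫x²·sin²(jπx/a) dx = a³·(1/6 − 1/(4j²π²)); cross terms ∫x·sin(jπx/a)·sin(lπx/a) dx = 0 for j + l even and −4jla²/(π²(j² − l²)²) for j + l odd, ∫x²·sin(jπx/a)·sin(lπx/a) dx = (−1)^(j+l)·4jla³/(π²(j² − l²)²); higher powers the same way via product-to-sum and parts.
State is unnormalized: ∫|ψ|² dx = 5.1682, and ∫ψ*·x²·ψ dx = 10.999, so ⟨x²⟩ = 10.999 / 5.1682.
⟨x²⟩ = 2.1281.

2.128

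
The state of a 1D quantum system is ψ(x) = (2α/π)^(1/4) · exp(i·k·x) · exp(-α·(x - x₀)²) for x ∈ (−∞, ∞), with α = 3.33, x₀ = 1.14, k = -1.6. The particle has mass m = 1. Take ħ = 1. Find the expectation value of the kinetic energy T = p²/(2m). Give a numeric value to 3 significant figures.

2.95

T = −(ħ²/2m) d²/dx², so ⟨T⟩ = −(ħ²/2m) ∫ ψ*·ψ'' dx; with m = 1.
Gaussian moments (u = x − x₀): ∫u^(2j)·e^(−2αu²) du = (2j−1)!!/(4α)^j · √(π/(2α)), odd powers integrate to 0; here √(π/(2α)) = 0.68681. Derivatives: ψ′ = (ik − 2αu)·ψ, ψ″ = ((ik − 2αu)² − 2α)·ψ; the odd-in-u pieces drop out.
⟨T⟩ = 2.9450.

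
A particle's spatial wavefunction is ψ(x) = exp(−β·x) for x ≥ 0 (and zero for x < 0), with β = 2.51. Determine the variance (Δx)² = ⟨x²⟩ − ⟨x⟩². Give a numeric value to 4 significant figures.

Compute ⟨x⟩ and ⟨x²⟩ separately, then (Δx)² = ⟨x²⟩ − ⟨x⟩².
Every integrand reduces to terms xʲ·e^(−2βx) on [0, ∞); use ∫₀^∞ xʲ·e^(−2βx) dx = j!/(2β)^(j+1).
Normalization: ∫|ψ|² dx = 0.19920.
⟨x⟩ = 0.19920 and ⟨x²⟩ = 0.079364.
(Δx)² = 0.079364 − (0.19920)² = 0.039682.

0.03968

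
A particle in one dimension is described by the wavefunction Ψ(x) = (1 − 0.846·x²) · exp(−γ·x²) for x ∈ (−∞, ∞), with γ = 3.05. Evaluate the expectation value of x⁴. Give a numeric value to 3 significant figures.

0.0109

⟨x⁴⟩ = ∫ x⁴·|Ψ|² dx / ∫|Ψ|² dx (integrals over the domain).
Expand each integrand as polynomial × e^(−2γx²) and use ∫x^(2j)·e^(−2γx²) dx = (2j−1)!!/(4γ)^j · √(π/(2γ)), odd powers → 0; here √(π/(2γ)) = 0.71765.
State is unnormalized: ∫|Ψ|² dx = 0.62847, and ∫Ψ*·x⁴·Ψ dx = 0.0068687, so ⟨x⁴⟩ = 0.0068687 / 0.62847.
⟨x⁴⟩ = 0.010929.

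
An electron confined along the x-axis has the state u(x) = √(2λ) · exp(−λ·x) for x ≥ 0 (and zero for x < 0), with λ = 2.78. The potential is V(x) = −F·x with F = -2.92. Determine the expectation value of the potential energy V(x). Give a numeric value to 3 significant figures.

0.525

⟨V⟩ = ∫ V(x)·|u|² dx.
Every integrand reduces to terms xʲ·e^(−2λx) on [0, ∞); use ∫₀^∞ xʲ·e^(−2λx) dx = j!/(2λ)^(j+1).
⟨V⟩ = 0.52518.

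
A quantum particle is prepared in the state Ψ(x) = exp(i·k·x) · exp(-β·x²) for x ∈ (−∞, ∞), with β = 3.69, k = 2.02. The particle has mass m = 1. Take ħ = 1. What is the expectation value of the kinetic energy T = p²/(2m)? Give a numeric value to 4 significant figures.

3.885

T = −(ħ²/2m) d²/dx², so ⟨T⟩ = −(ħ²/2m) ∫ Ψ*·Ψ'' dx / ∫|Ψ|² dx; with m = 1.
Gaussian moments: ∫x^(2j)·e^(−2βx²) dx = (2j−1)!!/(4β)^j · √(π/(2β)), odd powers integrate to 0; here √(π/(2β)) = 0.65245. Derivatives: Ψ′ = (ik − 2βx)·Ψ, Ψ″ = ((ik − 2βx)² − 2β)·Ψ; the odd-in-x pieces drop out.
State is unnormalized: ∫|Ψ|² dx = 0.65245, and ∫Ψ*·(−ħ²/2m · Ψ'') dx = 2.5349, so ⟨T⟩ = 2.5349 / 0.65245.
⟨T⟩ = 3.8852.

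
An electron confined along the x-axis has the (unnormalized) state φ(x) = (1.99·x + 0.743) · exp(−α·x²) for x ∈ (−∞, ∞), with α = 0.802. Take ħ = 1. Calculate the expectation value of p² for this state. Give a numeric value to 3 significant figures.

p² φ = −ħ² d²φ/dx²; ⟨p²⟩ = −ħ² ∫ φ*·φ'' dx / ∫|φ|² dx.
Expand each integrand as polynomial × e^(−2αx²) and use ∫x^(2j)·e^(−2αx²) dx = (2j−1)!!/(4α)^j · √(π/(2α)), odd powers → 0; here √(π/(2α)) = 1.3995. Differentiate with the product rule, d/dx e^(−αx²) = −2αx·e^(−αx²).
State is unnormalized: ∫|φ|² dx = 2.5002, and ∫φ*·(−ħ² φ'') dx = 4.7762, so ⟨p²⟩ = 4.7762 / 2.5002.
⟨p²⟩ = 1.9103.

1.91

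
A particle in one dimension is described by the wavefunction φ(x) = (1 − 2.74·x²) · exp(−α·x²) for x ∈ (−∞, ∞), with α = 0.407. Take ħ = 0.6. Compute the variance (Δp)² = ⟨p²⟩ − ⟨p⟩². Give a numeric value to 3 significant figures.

Compute ⟨p⟩ and ⟨p²⟩ separately; (Δp)² = ⟨p²⟩ − ⟨p⟩².
Expand each integrand as polynomial × e^(−2αx²) and use ∫x^(2j)·e^(−2αx²) dx = (2j−1)!!/(4α)^j · √(π/(2α)), odd powers → 0; here √(π/(2α)) = 1.9645. Differentiate with the product rule, d/dx e^(−αx²) = −2αx·e^(−αx²).
Normalization: ∫|φ|² dx = 12.046.
⟨p⟩ = 0.0000 and ⟨p²⟩ = 0.57813.
(Δp)² = 0.57813 − (0.0000)² = 0.57813.

0.578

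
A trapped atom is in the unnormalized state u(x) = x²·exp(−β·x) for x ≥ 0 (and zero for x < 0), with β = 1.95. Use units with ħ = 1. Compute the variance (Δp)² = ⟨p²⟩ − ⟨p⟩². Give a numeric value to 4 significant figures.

1.268

Compute ⟨p⟩ and ⟨p²⟩ separately; (Δp)² = ⟨p²⟩ − ⟨p⟩².
Differentiate x²·exp(−β·x) with the product rule; every integrand then reduces to terms xʲ·e^(−2βx) on [0, ∞), with ∫₀^∞ xʲ·e^(−2βx) dx = j!/(2β)^(j+1).
Normalization: ∫|u|² dx = 0.026600.
⟨p⟩ = 0.0000 and ⟨p²⟩ = 1.2675.
(Δp)² = 1.2675 − (0.0000)² = 1.2675.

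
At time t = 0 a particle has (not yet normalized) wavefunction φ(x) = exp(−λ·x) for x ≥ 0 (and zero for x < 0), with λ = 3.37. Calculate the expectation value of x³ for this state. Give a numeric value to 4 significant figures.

⟨x³⟩ = ∫ x³·|φ|² dx / ∫|φ|² dx (integrals over the domain).
Every integrand reduces to terms xʲ·e^(−2λx) on [0, ∞); use ∫₀^∞ xʲ·e^(−2λx) dx = j!/(2λ)^(j+1).
State is unnormalized: ∫|φ|² dx = 0.14837, and ∫φ*·x³·φ dx = 0.0029074, so ⟨x³⟩ = 0.0029074 / 0.14837.
⟨x³⟩ = 0.019596.

0.01960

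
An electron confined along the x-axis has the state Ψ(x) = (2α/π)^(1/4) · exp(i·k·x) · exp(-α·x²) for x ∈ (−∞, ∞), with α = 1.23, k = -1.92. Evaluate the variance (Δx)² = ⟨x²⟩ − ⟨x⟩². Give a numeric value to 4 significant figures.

Compute ⟨x⟩ and ⟨x²⟩ separately, then (Δx)² = ⟨x²⟩ − ⟨x⟩².
Gaussian moments: ∫x^(2j)·e^(−2αx²) dx = (2j−1)!!/(4α)^j · √(π/(2α)), odd powers integrate to 0; here √(π/(2α)) = 1.1301.
⟨x⟩ = 0.0000 and ⟨x²⟩ = 0.20325.
(Δx)² = 0.20325 − (0.0000)² = 0.20325.

0.2033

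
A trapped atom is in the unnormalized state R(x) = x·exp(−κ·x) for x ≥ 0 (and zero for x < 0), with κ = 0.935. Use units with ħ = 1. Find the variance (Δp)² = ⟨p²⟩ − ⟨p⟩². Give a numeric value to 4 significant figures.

0.8742

Compute ⟨p⟩ and ⟨p²⟩ separately; (Δp)² = ⟨p²⟩ − ⟨p⟩².
Differentiate x·exp(−κ·x) with the product rule; every integrand then reduces to terms xʲ·e^(−2κx) on [0, ∞), with ∫₀^∞ xʲ·e^(−2κx) dx = j!/(2κ)^(j+1).
Normalization: ∫|R|² dx = 0.30585.
⟨p⟩ = 0.0000 and ⟨p²⟩ = 0.87423.
(Δp)² = 0.87423 − (0.0000)² = 0.87423.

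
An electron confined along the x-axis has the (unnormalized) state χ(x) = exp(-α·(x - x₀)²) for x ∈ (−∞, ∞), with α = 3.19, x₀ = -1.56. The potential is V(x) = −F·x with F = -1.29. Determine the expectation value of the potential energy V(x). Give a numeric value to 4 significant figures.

-2.012

⟨V⟩ = ∫ V(x)·|χ|² dx / ∫|χ|² dx.
Gaussian moments (u = x − x₀): ∫u^(2j)·e^(−2αu²) du = (2j−1)!!/(4α)^j · √(π/(2α)), odd powers integrate to 0; here √(π/(2α)) = 0.70172.
State is unnormalized: ∫|χ|² dx = 0.70172, and ∫χ*·V(x)·χ dx = -1.4121, so ⟨V⟩ = -1.4121 / 0.70172.
⟨V⟩ = -2.0124.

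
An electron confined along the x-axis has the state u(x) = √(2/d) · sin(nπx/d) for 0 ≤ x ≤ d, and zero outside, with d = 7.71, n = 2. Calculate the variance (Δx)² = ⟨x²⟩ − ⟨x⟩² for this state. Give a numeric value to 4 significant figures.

Compute ⟨x⟩ and ⟨x²⟩ separately, then (Δx)² = ⟨x²⟩ − ⟨x⟩².
With sin²θ = (1 − cos2θ)/2 on 0 ≤ x ≤ d: ∫sin²(nπx/d) dx = d/2, ∫x·sin²(nπx/d) dx = d²/4, ∫x²·sin²(nπx/d) dx = d³·(1/6 − 1/(4n²π²)); higher powers xᵏ the same way, integrating xᵏ·cos(2nπx/d) by parts.
⟨x⟩ = 3.8550 and ⟨x²⟩ = 19.062.
(Δx)² = 19.062 − (3.8550)² = 4.2008.

4.201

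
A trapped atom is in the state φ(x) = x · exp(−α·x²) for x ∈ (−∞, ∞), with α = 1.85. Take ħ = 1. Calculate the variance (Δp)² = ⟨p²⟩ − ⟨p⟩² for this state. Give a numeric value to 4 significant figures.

5.550

Compute ⟨p⟩ and ⟨p²⟩ separately; (Δp)² = ⟨p²⟩ − ⟨p⟩².
Expand each integrand as polynomial × e^(−2αx²) and use ∫x^(2j)·e^(−2αx²) dx = (2j−1)!!/(4α)^j · √(π/(2α)), odd powers → 0; here √(π/(2α)) = 0.92145. Differentiate with the product rule, d/dx e^(−αx²) = −2αx·e^(−αx²).
Normalization: ∫|φ|² dx = 0.12452.
⟨p⟩ = 0.0000 and ⟨p²⟩ = 5.5500.
(Δp)² = 5.5500 − (0.0000)² = 5.5500.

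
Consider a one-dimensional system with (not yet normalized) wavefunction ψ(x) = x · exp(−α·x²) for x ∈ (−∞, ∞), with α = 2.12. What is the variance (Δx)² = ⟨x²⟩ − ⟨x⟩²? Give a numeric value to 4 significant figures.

0.3538

Compute ⟨x⟩ and ⟨x²⟩ separately, then (Δx)² = ⟨x²⟩ − ⟨x⟩².
Expand each integrand as polynomial × e^(−2αx²) and use ∫x^(2j)·e^(−2αx²) dx = (2j−1)!!/(4α)^j · √(π/(2α)), odd powers → 0; here √(π/(2α)) = 0.86078.
Normalization: ∫|ψ|² dx = 0.10151.
⟨x⟩ = 0.0000 and ⟨x²⟩ = 0.35377.
(Δx)² = 0.35377 − (0.0000)² = 0.35377.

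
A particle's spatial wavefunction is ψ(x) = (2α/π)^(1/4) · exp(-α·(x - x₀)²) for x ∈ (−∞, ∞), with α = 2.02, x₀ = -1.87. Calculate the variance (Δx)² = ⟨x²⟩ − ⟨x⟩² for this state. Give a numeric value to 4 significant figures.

0.1238

Compute ⟨x⟩ and ⟨x²⟩ separately, then (Δx)² = ⟨x²⟩ − ⟨x⟩².
Gaussian moments (u = x − x₀): ∫u^(2j)·e^(−2αu²) du = (2j−1)!!/(4α)^j · √(π/(2α)), odd powers integrate to 0; here √(π/(2α)) = 0.88183.
⟨x⟩ = -1.8700 and ⟨x²⟩ = 3.6207.
(Δx)² = 3.6207 − (-1.8700)² = 0.12376.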